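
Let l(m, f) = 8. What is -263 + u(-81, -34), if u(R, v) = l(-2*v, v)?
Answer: -255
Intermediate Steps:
u(R, v) = 8
-263 + u(-81, -34) = -263 + 8 = -255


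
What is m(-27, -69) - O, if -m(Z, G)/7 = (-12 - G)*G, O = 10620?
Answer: 16911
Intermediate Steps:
m(Z, G) = -7*G*(-12 - G) (m(Z, G) = -7*(-12 - G)*G = -7*G*(-12 - G))
m(-27, -69) - O = 7*(-69)*(12 - 69) - 1*10620 = 7*(-69)*(-57) - 10620 = 27531 - 10620 = 16911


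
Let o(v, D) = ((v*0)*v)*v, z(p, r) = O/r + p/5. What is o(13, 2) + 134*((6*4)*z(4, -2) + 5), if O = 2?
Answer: 134/5 ≈ 26.800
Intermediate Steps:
z(p, r) = 2/r + p/5
o(v, D) = 0 (o(v, D) = (0*v)*v = 0*v = 0)
o(13, 2) + 134*((6*4)*z(4, -2) + 5) = 0 + 134*((6*4)*(2/(-2) + (⅕)*4) + 5) = 0 + 134*(24*(2*(-½) + ⅘) + 5) = 0 + 134*(24*(-1 + ⅘) + 5) = 0 + 134*(24*(-⅕) + 5) = 0 + 134*(-24/5 + 5) = 0 + 134*(⅕) = 0 + 134/5 = 134/5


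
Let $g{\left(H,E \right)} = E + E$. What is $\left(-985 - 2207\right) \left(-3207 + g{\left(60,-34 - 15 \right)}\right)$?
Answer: $10549560$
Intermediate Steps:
$g{\left(H,E \right)} = 2 E$
$\left(-985 - 2207\right) \left(-3207 + g{\left(60,-34 - 15 \right)}\right) = \left(-985 - 2207\right) \left(-3207 + 2 \left(-34 - 15\right)\right) = - 3192 \left(-3207 + 2 \left(-49\right)\right) = - 3192 \left(-3207 - 98\right) = \left(-3192\right) \left(-3305\right) = 10549560$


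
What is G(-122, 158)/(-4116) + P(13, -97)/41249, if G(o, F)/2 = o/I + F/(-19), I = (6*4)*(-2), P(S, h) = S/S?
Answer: 5765635/2037370608 ≈ 0.0028299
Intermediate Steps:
P(S, h) = 1
I = -48 (I = 24*(-2) = -48)
G(o, F) = -2*F/19 - o/24 (G(o, F) = 2*(o/(-48) + F/(-19)) = 2*(o*(-1/48) + F*(-1/19)) = 2*(-o/48 - F/19) = 2*(-F/19 - o/48) = -2*F/19 - o/24)
G(-122, 158)/(-4116) + P(13, -97)/41249 = (-2/19*158 - 1/24*(-122))/(-4116) + 1/41249 = (-316/19 + 61/12)*(-1/4116) + 1*(1/41249) = -2633/228*(-1/4116) + 1/41249 = 2633/938448 + 1/41249 = 5765635/2037370608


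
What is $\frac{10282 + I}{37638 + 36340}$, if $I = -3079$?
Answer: $\frac{7203}{73978} \approx 0.097367$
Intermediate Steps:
$\frac{10282 + I}{37638 + 36340} = \frac{10282 - 3079}{37638 + 36340} = \frac{7203}{73978}$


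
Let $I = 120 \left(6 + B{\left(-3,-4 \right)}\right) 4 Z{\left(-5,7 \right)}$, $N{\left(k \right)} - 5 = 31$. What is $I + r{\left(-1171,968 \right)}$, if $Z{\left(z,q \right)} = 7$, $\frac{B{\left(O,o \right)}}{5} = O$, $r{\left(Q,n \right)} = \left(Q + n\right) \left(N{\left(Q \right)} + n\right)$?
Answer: $-234052$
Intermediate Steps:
$N{\left(k \right)} = 36$ ($N{\left(k \right)} = 5 + 31 = 36$)
$r{\left(Q,n \right)} = \left(36 + n\right) \left(Q + n\right)$ ($r{\left(Q,n \right)} = \left(Q + n\right) \left(36 + n\right) = \left(36 + n\right) \left(Q + n\right)$)
$B{\left(O,o \right)} = 5 O$
$I = -30240$ ($I = 120 \left(6 + 5 \left(-3\right)\right) 4 \cdot 7 = 120 \left(6 - 15\right) 4 \cdot 7 = 120 \left(\left(-9\right) 4\right) 7 = 120 \left(-36\right) 7 = \left(-4320\right) 7 = -30240$)
$I + r{\left(-1171,968 \right)} = -30240 + \left(968^{2} + 36 \left(-1171\right) + 36 \cdot 968 - 1133528\right) = -30240 + \left(937024 - 42156 + 34848 - 1133528\right) = -30240 - 203812 = -234052$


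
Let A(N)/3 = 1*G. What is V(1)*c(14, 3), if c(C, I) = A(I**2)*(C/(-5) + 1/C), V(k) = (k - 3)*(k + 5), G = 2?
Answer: 6876/35 ≈ 196.46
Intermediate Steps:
V(k) = (-3 + k)*(5 + k)
A(N) = 6 (A(N) = 3*(1*2) = 3*2 = 6)
c(C, I) = 6/C - 6*C/5 (c(C, I) = 6*(C/(-5) + 1/C) = 6*(C*(-1/5) + 1/C) = 6*(-C/5 + 1/C) = 6*(1/C - C/5) = 6/C - 6*C/5)
V(1)*c(14, 3) = (-15 + 1**2 + 2*1)*(6/14 - 6/5*14) = (-15 + 1 + 2)*(6*(1/14) - 84/5) = -12*(3/7 - 84/5) = -12*(-573/35) = 6876/35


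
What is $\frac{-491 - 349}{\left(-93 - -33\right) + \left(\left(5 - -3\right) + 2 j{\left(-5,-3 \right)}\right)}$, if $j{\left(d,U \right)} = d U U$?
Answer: $\frac{420}{71} \approx 5.9155$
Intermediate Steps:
$j{\left(d,U \right)} = d U^{2}$ ($j{\left(d,U \right)} = U d U = d U^{2}$)
$\frac{-491 - 349}{\left(-93 - -33\right) + \left(\left(5 - -3\right) + 2 j{\left(-5,-3 \right)}\right)} = \frac{-491 - 349}{\left(-93 - -33\right) + \left(\left(5 - -3\right) + 2 \left(- 5 \left(-3\right)^{2}\right)\right)} = - \frac{840}{\left(-93 + 33\right) + \left(\left(5 + 3\right) + 2 \left(\left(-5\right) 9\right)\right)} = - \frac{840}{-60 + \left(8 + 2 \left(-45\right)\right)} = - \frac{840}{-60 + \left(8 - 90\right)} = - \frac{840}{-60 - 82} = - \frac{840}{-142} = \left(-840\right) \left(- \frac{1}{142}\right) = \frac{420}{71}$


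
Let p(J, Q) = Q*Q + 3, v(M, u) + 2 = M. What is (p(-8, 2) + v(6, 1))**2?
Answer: 121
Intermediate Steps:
v(M, u) = -2 + M
p(J, Q) = 3 + Q**2 (p(J, Q) = Q**2 + 3 = 3 + Q**2)
(p(-8, 2) + v(6, 1))**2 = ((3 + 2**2) + (-2 + 6))**2 = ((3 + 4) + 4)**2 = (7 + 4)**2 = 11**2 = 121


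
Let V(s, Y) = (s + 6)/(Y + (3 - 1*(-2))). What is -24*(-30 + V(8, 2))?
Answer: 672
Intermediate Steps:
V(s, Y) = (6 + s)/(5 + Y) (V(s, Y) = (6 + s)/(Y + (3 + 2)) = (6 + s)/(Y + 5) = (6 + s)/(5 + Y))
-24*(-30 + V(8, 2)) = -24*(-30 + (6 + 8)/(5 + 2)) = -24*(-30 + 14/7) = -24*(-30 + (⅐)*14) = -24*(-30 + 2) = -24*(-28) = 672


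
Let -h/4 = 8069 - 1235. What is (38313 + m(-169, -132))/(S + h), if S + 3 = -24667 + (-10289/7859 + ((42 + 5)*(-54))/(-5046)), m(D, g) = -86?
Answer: -8712353797/11852923214 ≈ -0.73504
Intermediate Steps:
h = -27336 (h = -4*(8069 - 1235) = -4*6834 = -27336)
S = -5622748118/227911 (S = -3 + (-24667 + (-10289/7859 + ((42 + 5)*(-54))/(-5046))) = -3 + (-24667 + (-10289*1/7859 + (47*(-54))*(-1/5046))) = -3 + (-24667 + (-10289/7859 - 2538*(-1/5046))) = -3 + (-24667 + (-10289/7859 + 423/841)) = -3 + (-24667 - 183748/227911) = -3 - 5622064385/227911 = -5622748118/227911 ≈ -24671.)
(38313 + m(-169, -132))/(S + h) = (38313 - 86)/(-5622748118/227911 - 27336) = 38227/(-11852923214/227911) = 38227*(-227911/11852923214) = -8712353797/11852923214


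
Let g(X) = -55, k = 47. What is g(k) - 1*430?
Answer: -485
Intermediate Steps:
g(k) - 1*430 = -55 - 1*430 = -55 - 430 = -485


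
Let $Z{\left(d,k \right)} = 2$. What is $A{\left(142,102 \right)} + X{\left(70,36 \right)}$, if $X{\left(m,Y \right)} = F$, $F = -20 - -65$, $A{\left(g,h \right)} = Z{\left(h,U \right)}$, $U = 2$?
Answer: $47$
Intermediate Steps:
$A{\left(g,h \right)} = 2$
$F = 45$ ($F = -20 + 65 = 45$)
$X{\left(m,Y \right)} = 45$
$A{\left(142,102 \right)} + X{\left(70,36 \right)} = 2 + 45 = 47$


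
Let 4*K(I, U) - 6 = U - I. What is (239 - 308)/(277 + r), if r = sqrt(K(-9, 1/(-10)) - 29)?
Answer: -764520/3070171 + 138*I*sqrt(10110)/3070171 ≈ -0.24902 + 0.0045195*I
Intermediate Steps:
K(I, U) = 3/2 - I/4 + U/4 (K(I, U) = 3/2 + (U - I)/4 = 3/2 + (-I/4 + U/4) = 3/2 - I/4 + U/4)
r = I*sqrt(10110)/20 (r = sqrt((3/2 - 1/4*(-9) + (1/4)/(-10)) - 29) = sqrt((3/2 + 9/4 + (1/4)*(-1/10)) - 29) = sqrt((3/2 + 9/4 - 1/40) - 29) = sqrt(149/40 - 29) = sqrt(-1011/40) = I*sqrt(10110)/20 ≈ 5.0274*I)
(239 - 308)/(277 + r) = (239 - 308)/(277 + I*sqrt(10110)/20) = -69/(277 + I*sqrt(10110)/20)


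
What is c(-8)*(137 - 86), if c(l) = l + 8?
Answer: 0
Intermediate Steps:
c(l) = 8 + l
c(-8)*(137 - 86) = (8 - 8)*(137 - 86) = 0*51 = 0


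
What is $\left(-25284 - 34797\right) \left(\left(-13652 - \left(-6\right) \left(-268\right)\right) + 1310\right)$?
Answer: $838129950$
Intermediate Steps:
$\left(-25284 - 34797\right) \left(\left(-13652 - \left(-6\right) \left(-268\right)\right) + 1310\right) = - 60081 \left(\left(-13652 - 1608\right) + 1310\right) = - 60081 \left(-15260 + 1310\right) = \left(-60081\right) \left(-13950\right) = 838129950$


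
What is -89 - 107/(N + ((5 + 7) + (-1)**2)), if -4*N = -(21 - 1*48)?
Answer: -2653/25 ≈ -106.12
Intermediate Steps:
N = -27/4 (N = -(-1)*(21 - 1*48)/4 = -(-1)*(21 - 48)/4 = -(-1)*(-27)/4 = -1/4*27 = -27/4 ≈ -6.7500)
-89 - 107/(N + ((5 + 7) + (-1)**2)) = -89 - 107/(-27/4 + ((5 + 7) + (-1)**2)) = -89 - 107/(-27/4 + (12 + 1)) = -89 - 107/(-27/4 + 13) = -89 - 107/(25/4) = -89 + (4/25)*(-107) = -89 - 428/25 = -2653/25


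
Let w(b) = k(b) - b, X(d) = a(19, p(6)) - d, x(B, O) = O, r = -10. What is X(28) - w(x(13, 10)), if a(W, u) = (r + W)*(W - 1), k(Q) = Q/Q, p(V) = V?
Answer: 143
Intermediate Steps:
k(Q) = 1
a(W, u) = (-1 + W)*(-10 + W) (a(W, u) = (-10 + W)*(W - 1) = (-10 + W)*(-1 + W) = (-1 + W)*(-10 + W))
X(d) = 162 - d (X(d) = (10 + 19² - 11*19) - d = (10 + 361 - 209) - d = 162 - d)
w(b) = 1 - b
X(28) - w(x(13, 10)) = (162 - 1*28) - (1 - 1*10) = (162 - 28) - (1 - 10) = 134 - 1*(-9) = 134 + 9 = 143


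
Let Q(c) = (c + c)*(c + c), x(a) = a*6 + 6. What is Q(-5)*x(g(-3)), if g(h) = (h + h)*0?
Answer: 600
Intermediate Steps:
g(h) = 0 (g(h) = (2*h)*0 = 0)
x(a) = 6 + 6*a (x(a) = 6*a + 6 = 6 + 6*a)
Q(c) = 4*c² (Q(c) = (2*c)*(2*c) = 4*c²)
Q(-5)*x(g(-3)) = (4*(-5)²)*(6 + 6*0) = (4*25)*(6 + 0) = 100*6 = 600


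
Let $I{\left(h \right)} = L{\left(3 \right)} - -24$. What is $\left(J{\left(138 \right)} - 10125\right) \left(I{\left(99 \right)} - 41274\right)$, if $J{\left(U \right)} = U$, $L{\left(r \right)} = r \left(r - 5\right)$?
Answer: $412023672$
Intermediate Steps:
$L{\left(r \right)} = r \left(-5 + r\right)$
$I{\left(h \right)} = 18$ ($I{\left(h \right)} = 3 \left(-5 + 3\right) - -24 = 3 \left(-2\right) + 24 = -6 + 24 = 18$)
$\left(J{\left(138 \right)} - 10125\right) \left(I{\left(99 \right)} - 41274\right) = \left(138 - 10125\right) \left(18 - 41274\right) = \left(-9987\right) \left(-41256\right) = 412023672$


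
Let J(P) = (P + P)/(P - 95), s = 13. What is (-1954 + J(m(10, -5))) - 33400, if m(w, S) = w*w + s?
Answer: -318073/9 ≈ -35341.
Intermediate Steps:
m(w, S) = 13 + w² (m(w, S) = w*w + 13 = w² + 13 = 13 + w²)
J(P) = 2*P/(-95 + P) (J(P) = (2*P)/(-95 + P) = 2*P/(-95 + P))
(-1954 + J(m(10, -5))) - 33400 = (-1954 + 2*(13 + 10²)/(-95 + (13 + 10²))) - 33400 = (-1954 + 2*(13 + 100)/(-95 + (13 + 100))) - 33400 = (-1954 + 2*113/(-95 + 113)) - 33400 = (-1954 + 2*113/18) - 33400 = (-1954 + 2*113*(1/18)) - 33400 = (-1954 + 113/9) - 33400 = -17473/9 - 33400 = -318073/9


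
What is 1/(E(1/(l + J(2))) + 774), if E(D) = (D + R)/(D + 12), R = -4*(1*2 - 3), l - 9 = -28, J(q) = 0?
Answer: 227/175773 ≈ 0.0012914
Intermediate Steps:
l = -19 (l = 9 - 28 = -19)
R = 4 (R = -4*(2 - 3) = -4*(-1) = 4)
E(D) = (4 + D)/(12 + D) (E(D) = (D + 4)/(D + 12) = (4 + D)/(12 + D))
1/(E(1/(l + J(2))) + 774) = 1/((4 + 1/(-19 + 0))/(12 + 1/(-19 + 0)) + 774) = 1/((4 + 1/(-19))/(12 + 1/(-19)) + 774) = 1/((4 - 1/19)/(12 - 1/19) + 774) = 1/((75/19)/(227/19) + 774) = 1/((19/227)*(75/19) + 774) = 1/(75/227 + 774) = 1/(175773/227) = 227/175773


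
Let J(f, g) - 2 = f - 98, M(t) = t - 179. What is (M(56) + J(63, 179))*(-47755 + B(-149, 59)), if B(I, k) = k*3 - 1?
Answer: 7422324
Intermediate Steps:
M(t) = -179 + t
J(f, g) = -96 + f (J(f, g) = 2 + (f - 98) = 2 + (-98 + f) = -96 + f)
B(I, k) = -1 + 3*k (B(I, k) = 3*k - 1 = -1 + 3*k)
(M(56) + J(63, 179))*(-47755 + B(-149, 59)) = ((-179 + 56) + (-96 + 63))*(-47755 + (-1 + 3*59)) = (-123 - 33)*(-47755 + (-1 + 177)) = -156*(-47755 + 176) = -156*(-47579) = 7422324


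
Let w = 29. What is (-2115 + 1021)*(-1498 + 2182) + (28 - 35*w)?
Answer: -749283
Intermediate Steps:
(-2115 + 1021)*(-1498 + 2182) + (28 - 35*w) = (-2115 + 1021)*(-1498 + 2182) + (28 - 35*29) = -1094*684 + (28 - 1015) = -748296 - 987 = -749283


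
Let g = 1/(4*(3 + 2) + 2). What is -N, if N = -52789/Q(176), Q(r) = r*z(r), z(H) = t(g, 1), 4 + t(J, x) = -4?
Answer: -4799/128 ≈ -37.492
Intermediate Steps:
g = 1/22 (g = 1/(4*5 + 2) = 1/(20 + 2) = 1/22 ≈ 0.045455)
t(J, x) = -8 (t(J, x) = -4 - 4 = -8)
z(H) = -8
Q(r) = -8*r (Q(r) = r*(-8) = -8*r)
N = 4799/128 (N = -52789/((-8*176)) = -52789/(-1408) = -52789*(-1/1408) = 4799/128 ≈ 37.492)
-N = -1*4799/128 = -4799/128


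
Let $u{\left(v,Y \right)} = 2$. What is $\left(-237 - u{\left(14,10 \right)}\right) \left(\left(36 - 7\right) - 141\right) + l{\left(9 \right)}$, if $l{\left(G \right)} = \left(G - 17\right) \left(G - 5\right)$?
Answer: $26736$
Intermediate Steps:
$l{\left(G \right)} = \left(-17 + G\right) \left(-5 + G\right)$
$\left(-237 - u{\left(14,10 \right)}\right) \left(\left(36 - 7\right) - 141\right) + l{\left(9 \right)} = \left(-237 - 2\right) \left(\left(36 - 7\right) - 141\right) + \left(85 + 9^{2} - 198\right) = \left(-237 - 2\right) \left(29 - 141\right) + \left(85 + 81 - 198\right) = \left(-239\right) \left(-112\right) - 32 = 26768 - 32 = 26736$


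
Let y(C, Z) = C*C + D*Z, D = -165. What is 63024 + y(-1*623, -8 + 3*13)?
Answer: 446038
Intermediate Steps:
y(C, Z) = C**2 - 165*Z (y(C, Z) = C*C - 165*Z = C**2 - 165*Z)
63024 + y(-1*623, -8 + 3*13) = 63024 + ((-1*623)**2 - 165*(-8 + 3*13)) = 63024 + ((-623)**2 - 165*(-8 + 39)) = 63024 + (388129 - 165*31) = 63024 + (388129 - 5115) = 63024 + 383014 = 446038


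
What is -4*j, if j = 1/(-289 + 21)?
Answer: 1/67 ≈ 0.014925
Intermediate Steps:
j = -1/268 (j = 1/(-268) = -1/268 ≈ -0.0037313)
-4*j = -4*(-1/268) = 1/67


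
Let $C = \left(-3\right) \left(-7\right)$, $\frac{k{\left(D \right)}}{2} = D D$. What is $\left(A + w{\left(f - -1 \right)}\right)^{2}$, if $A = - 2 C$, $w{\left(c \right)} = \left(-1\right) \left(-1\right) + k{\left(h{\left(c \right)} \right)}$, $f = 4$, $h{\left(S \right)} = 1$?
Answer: $1521$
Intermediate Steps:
$k{\left(D \right)} = 2 D^{2}$ ($k{\left(D \right)} = 2 D D = 2 D^{2}$)
$C = 21$
$w{\left(c \right)} = 3$ ($w{\left(c \right)} = \left(-1\right) \left(-1\right) + 2 \cdot 1^{2} = 1 + 2 \cdot 1 = 1 + 2 = 3$)
$A = -42$ ($A = \left(-2\right) 21 = -42$)
$\left(A + w{\left(f - -1 \right)}\right)^{2} = \left(-42 + 3\right)^{2} = \left(-39\right)^{2} = 1521$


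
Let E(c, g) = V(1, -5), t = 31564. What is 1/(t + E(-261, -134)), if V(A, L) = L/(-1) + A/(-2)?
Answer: 2/63137 ≈ 3.1677e-5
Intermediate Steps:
V(A, L) = -L - A/2 (V(A, L) = L*(-1) + A*(-½) = -L - A/2)
E(c, g) = 9/2 (E(c, g) = -1*(-5) - ½*1 = 5 - ½ = 9/2)
1/(t + E(-261, -134)) = 1/(31564 + 9/2) = 1/(63137/2) = 2/63137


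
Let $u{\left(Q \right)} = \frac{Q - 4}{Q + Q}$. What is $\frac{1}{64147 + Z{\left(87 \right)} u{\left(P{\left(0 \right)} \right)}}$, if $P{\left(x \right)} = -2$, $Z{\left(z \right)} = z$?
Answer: $\frac{2}{128555} \approx 1.5558 \cdot 10^{-5}$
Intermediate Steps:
$u{\left(Q \right)} = \frac{-4 + Q}{2 Q}$
$\frac{1}{64147 + Z{\left(87 \right)} u{\left(P{\left(0 \right)} \right)}} = \frac{1}{64147 + 87 \frac{-4 - 2}{2 \left(-2\right)}} = \frac{1}{64147 + 87 \cdot \frac{1}{2} \left(- \frac{1}{2}\right) \left(-6\right)} = \frac{1}{64147 + 87 \cdot \frac{3}{2}} = \frac{1}{64147 + \frac{261}{2}} = \frac{1}{\frac{128555}{2}} = \frac{2}{128555}$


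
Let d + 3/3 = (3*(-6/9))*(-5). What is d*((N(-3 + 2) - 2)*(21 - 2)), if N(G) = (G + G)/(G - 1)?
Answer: -171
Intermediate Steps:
N(G) = 2*G/(-1 + G) (N(G) = (2*G)/(-1 + G) = 2*G/(-1 + G))
d = 9 (d = -1 + (3*(-6/9))*(-5) = -1 + (3*(-6*⅑))*(-5) = -1 + (3*(-⅔))*(-5) = -1 - 2*(-5) = -1 + 10 = 9)
d*((N(-3 + 2) - 2)*(21 - 2)) = 9*((2*(-3 + 2)/(-1 + (-3 + 2)) - 2)*(21 - 2)) = 9*((2*(-1)/(-1 - 1) - 2)*19) = 9*((2*(-1)/(-2) - 2)*19) = 9*((2*(-1)*(-½) - 2)*19) = 9*((1 - 2)*19) = 9*(-1*19) = 9*(-19) = -171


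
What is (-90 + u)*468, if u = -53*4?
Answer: -141336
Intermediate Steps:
u = -212
(-90 + u)*468 = (-90 - 212)*468 = -302*468 = -141336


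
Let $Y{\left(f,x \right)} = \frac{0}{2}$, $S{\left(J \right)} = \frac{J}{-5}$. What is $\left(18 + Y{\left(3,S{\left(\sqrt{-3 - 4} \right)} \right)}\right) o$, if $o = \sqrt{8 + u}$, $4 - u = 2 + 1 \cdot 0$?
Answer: $18 \sqrt{10} \approx 56.921$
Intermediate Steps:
$u = 2$ ($u = 4 - \left(2 + 1 \cdot 0\right) = 4 - \left(2 + 0\right) = 4 - 2 = 2$)
$S{\left(J \right)} = - \frac{J}{5}$ ($S{\left(J \right)} = J \left(- \frac{1}{5}\right) = - \frac{J}{5}$)
$Y{\left(f,x \right)} = 0$ ($Y{\left(f,x \right)} = 0 \cdot \frac{1}{2} = 0$)
$o = \sqrt{10}$ ($o = \sqrt{8 + 2} = \sqrt{10} \approx 3.1623$)
$\left(18 + Y{\left(3,S{\left(\sqrt{-3 - 4} \right)} \right)}\right) o = \left(18 + 0\right) \sqrt{10} = 18 \sqrt{10}$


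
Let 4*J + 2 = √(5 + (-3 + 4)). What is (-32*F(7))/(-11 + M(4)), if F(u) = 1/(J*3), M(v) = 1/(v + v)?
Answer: 1024/261 + 512*√6/261 ≈ 8.7285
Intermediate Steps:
J = -½ + √6/4 (J = -½ + √(5 + (-3 + 4))/4 = -½ + √(5 + 1)/4 = -½ + √6/4 ≈ 0.11237)
M(v) = 1/(2*v)
F(u) = 1/(-3/2 + 3*√6/4) (F(u) = 1/((-½ + √6/4)*3) = 1/(-3/2 + 3*√6/4))
(-32*F(7))/(-11 + M(4)) = (-32*(4/3 + 2*√6/3))/(-11 + (½)/4) = (-128/3 - 64*√6/3)/(-11 + (½)*(¼)) = (-128/3 - 64*√6/3)/(-11 + ⅛) = (-128/3 - 64*√6/3)/(-87/8) = (-128/3 - 64*√6/3)*(-8/87) = 1024/261 + 512*√6/261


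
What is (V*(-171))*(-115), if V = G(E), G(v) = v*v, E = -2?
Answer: 78660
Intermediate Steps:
G(v) = v²
V = 4 (V = (-2)² = 4)
(V*(-171))*(-115) = (4*(-171))*(-115) = -684*(-115) = 78660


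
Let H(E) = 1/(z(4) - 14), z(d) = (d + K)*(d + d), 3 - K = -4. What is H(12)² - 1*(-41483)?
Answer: 227160909/5476 ≈ 41483.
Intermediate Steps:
K = 7 (K = 3 - 1*(-4) = 3 + 4 = 7)
z(d) = 2*d*(7 + d) (z(d) = (d + 7)*(d + d) = (7 + d)*(2*d) = 2*d*(7 + d))
H(E) = 1/74 (H(E) = 1/(2*4*(7 + 4) - 14) = 1/(2*4*11 - 14) = 1/(88 - 14) = 1/74)
H(12)² - 1*(-41483) = (1/74)² - 1*(-41483) = 1/5476 + 41483 = 227160909/5476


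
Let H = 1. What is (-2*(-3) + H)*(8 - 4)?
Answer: 28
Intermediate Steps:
(-2*(-3) + H)*(8 - 4) = (-2*(-3) + 1)*(8 - 4) = (6 + 1)*4 = 7*4 = 28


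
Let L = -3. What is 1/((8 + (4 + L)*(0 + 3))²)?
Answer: 1/121 ≈ 0.0082645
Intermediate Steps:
1/((8 + (4 + L)*(0 + 3))²) = 1/((8 + (4 - 3)*(0 + 3))²) = 1/((8 + 1*3)²) = 1/((8 + 3)²) = 1/(11²) = 1/121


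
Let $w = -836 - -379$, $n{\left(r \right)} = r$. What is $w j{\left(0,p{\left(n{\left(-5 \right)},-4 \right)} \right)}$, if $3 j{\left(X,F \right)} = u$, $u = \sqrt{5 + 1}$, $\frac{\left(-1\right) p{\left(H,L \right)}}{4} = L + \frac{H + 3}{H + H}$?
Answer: $- \frac{457 \sqrt{6}}{3} \approx -373.14$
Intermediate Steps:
$w = -457$ ($w = -836 + 379 = -457$)
$p{\left(H,L \right)} = - 4 L - \frac{2 \left(3 + H\right)}{H}$ ($p{\left(H,L \right)} = - 4 \left(L + \frac{H + 3}{H + H}\right) = - 4 \left(L + \frac{3 + H}{2 H}\right) = - 4 L - \frac{2 \left(3 + H\right)}{H}$)
$u = \sqrt{6} \approx 2.4495$
$j{\left(X,F \right)} = \frac{\sqrt{6}}{3}$
$w j{\left(0,p{\left(n{\left(-5 \right)},-4 \right)} \right)} = - 457 \frac{\sqrt{6}}{3} = - \frac{457 \sqrt{6}}{3}$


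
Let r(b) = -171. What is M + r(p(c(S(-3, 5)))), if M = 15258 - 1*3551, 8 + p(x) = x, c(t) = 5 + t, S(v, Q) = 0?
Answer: 11536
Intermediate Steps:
p(x) = -8 + x
M = 11707 (M = 15258 - 3551 = 11707)
M + r(p(c(S(-3, 5)))) = 11707 - 171 = 11536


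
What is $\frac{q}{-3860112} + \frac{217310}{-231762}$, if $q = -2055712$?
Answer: $- \frac{3775052231}{9319034139} \approx -0.40509$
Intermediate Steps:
$\frac{q}{-3860112} + \frac{217310}{-231762} = - \frac{2055712}{-3860112} + \frac{217310}{-231762} = \left(-2055712\right) \left(- \frac{1}{3860112}\right) + 217310 \left(- \frac{1}{231762}\right) = \frac{128482}{241257} - \frac{108655}{115881} = - \frac{3775052231}{9319034139}$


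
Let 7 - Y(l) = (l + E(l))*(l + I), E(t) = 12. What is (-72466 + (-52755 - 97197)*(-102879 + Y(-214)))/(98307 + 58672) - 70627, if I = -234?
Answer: 17908890037/156979 ≈ 1.1408e+5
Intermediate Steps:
Y(l) = 7 - (-234 + l)*(12 + l) (Y(l) = 7 - (l + 12)*(l - 234) = 7 - (12 + l)*(-234 + l) = 7 - (-234 + l)*(12 + l))
(-72466 + (-52755 - 97197)*(-102879 + Y(-214)))/(98307 + 58672) - 70627 = (-72466 + (-52755 - 97197)*(-102879 + (2815 - 1*(-214)**2 + 222*(-214))))/(98307 + 58672) - 70627 = (-72466 - 149952*(-102879 + (2815 - 1*45796 - 47508)))/156979 - 70627 = (-72466 - 149952*(-102879 + (2815 - 45796 - 47508)))*(1/156979) - 70627 = (-72466 - 149952*(-102879 - 90489))*(1/156979) - 70627 = (-72466 - 149952*(-193368))*(1/156979) - 70627 = (-72466 + 28995918336)*(1/156979) - 70627 = 28995845870*(1/156979) - 70627 = 28995845870/156979 - 70627 = 17908890037/156979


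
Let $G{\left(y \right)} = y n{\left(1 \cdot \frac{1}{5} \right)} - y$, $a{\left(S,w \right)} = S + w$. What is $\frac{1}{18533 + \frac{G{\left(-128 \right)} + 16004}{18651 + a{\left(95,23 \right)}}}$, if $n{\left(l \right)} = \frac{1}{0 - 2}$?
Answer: $\frac{18769}{347862073} \approx 5.3955 \cdot 10^{-5}$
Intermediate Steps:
$n{\left(l \right)} = - \frac{1}{2}$ ($n{\left(l \right)} = \frac{1}{-2} = - \frac{1}{2}$)
$G{\left(y \right)} = - \frac{3 y}{2}$ ($G{\left(y \right)} = y \left(- \frac{1}{2}\right) - y = - \frac{y}{2} - y = - \frac{3 y}{2}$)
$\frac{1}{18533 + \frac{G{\left(-128 \right)} + 16004}{18651 + a{\left(95,23 \right)}}} = \frac{1}{18533 + \frac{\left(- \frac{3}{2}\right) \left(-128\right) + 16004}{18651 + \left(95 + 23\right)}} = \frac{1}{18533 + \frac{192 + 16004}{18651 + 118}} = \frac{1}{18533 + \frac{16196}{18769}} = \frac{1}{\frac{347862073}{18769}} = \frac{18769}{347862073}$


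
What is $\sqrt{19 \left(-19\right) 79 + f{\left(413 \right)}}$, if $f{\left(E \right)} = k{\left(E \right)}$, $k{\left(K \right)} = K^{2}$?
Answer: $5 \sqrt{5682} \approx 376.9$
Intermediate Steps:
$f{\left(E \right)} = E^{2}$
$\sqrt{19 \left(-19\right) 79 + f{\left(413 \right)}} = \sqrt{19 \left(-19\right) 79 + 413^{2}} = \sqrt{\left(-361\right) 79 + 170569} = \sqrt{-28519 + 170569} = \sqrt{142050} = 5 \sqrt{5682}$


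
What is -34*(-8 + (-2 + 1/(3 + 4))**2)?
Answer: 7582/49 ≈ 154.73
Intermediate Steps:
-34*(-8 + (-2 + 1/(3 + 4))**2) = -34*(-8 + (-2 + 1/7)**2) = -34*(-8 + (-13/7)**2) = -34*(-8 + 169/49) = -34*(-223/49) = 7582/49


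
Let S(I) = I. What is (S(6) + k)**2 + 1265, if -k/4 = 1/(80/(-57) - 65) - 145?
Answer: 4938702499269/14326225 ≈ 3.4473e+5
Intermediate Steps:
k = 2195528/3785 (k = -4*(1/(80/(-57) - 65) - 145) = -4*(1/(80*(-1/57) - 65) - 145) = -4*(1/(-80/57 - 65) - 145) = -4*(1/(-3785/57) - 145) = -4*(-57/3785 - 145) = -4*(-548882/3785) = 2195528/3785 ≈ 580.06)
(S(6) + k)**2 + 1265 = (6 + 2195528/3785)**2 + 1265 = (2218238/3785)**2 + 1265 = 4920579824644/14326225 + 1265 = 4938702499269/14326225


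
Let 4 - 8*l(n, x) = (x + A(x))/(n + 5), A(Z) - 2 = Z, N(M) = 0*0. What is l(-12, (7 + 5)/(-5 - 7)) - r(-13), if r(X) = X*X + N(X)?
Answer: -337/2 ≈ -168.50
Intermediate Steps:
N(M) = 0
A(Z) = 2 + Z
l(n, x) = ½ - (2 + 2*x)/(8*(5 + n)) (l(n, x) = ½ - (x + (2 + x))/(8*(n + 5)) = ½ - (2 + 2*x)/(8*(5 + n)))
r(X) = X² (r(X) = X*X + 0 = X² + 0 = X²)
l(-12, (7 + 5)/(-5 - 7)) - r(-13) = (9 - (7 + 5)/(-5 - 7) + 2*(-12))/(4*(5 - 12)) - 1*(-13)² = (¼)*(9 - 12/(-12) - 24)/(-7) - 1*169 = (¼)*(-⅐)*(9 - 12*(-1)/12 - 24) - 169 = (¼)*(-⅐)*(9 - 1*(-1) - 24) - 169 = (¼)*(-⅐)*(9 + 1 - 24) - 169 = (¼)*(-⅐)*(-14) - 169 = ½ - 169 = -337/2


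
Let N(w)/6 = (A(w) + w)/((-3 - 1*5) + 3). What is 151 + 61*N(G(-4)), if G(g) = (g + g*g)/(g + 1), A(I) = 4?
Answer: 151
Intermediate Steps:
G(g) = (g + g**2)/(1 + g)
N(w) = -24/5 - 6*w/5 (N(w) = 6*((4 + w)/((-3 - 1*5) + 3)) = 6*((4 + w)/((-3 - 5) + 3)) = 6*((4 + w)/(-8 + 3)) = 6*((4 + w)/(-5)) = 6*((4 + w)*(-1/5)) = 6*(-4/5 - w/5) = -24/5 - 6*w/5)
151 + 61*N(G(-4)) = 151 + 61*(-24/5 - 6/5*(-4)) = 151 + 61*(-24/5 + 24/5) = 151 + 61*0 = 151 + 0 = 151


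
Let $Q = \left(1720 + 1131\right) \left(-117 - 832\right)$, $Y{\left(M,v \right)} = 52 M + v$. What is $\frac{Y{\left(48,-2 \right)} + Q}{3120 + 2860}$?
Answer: $- \frac{540621}{1196} \approx -452.02$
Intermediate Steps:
$Y{\left(M,v \right)} = v + 52 M$
$Q = -2705599$ ($Q = 2851 \left(-949\right) = -2705599$)
$\frac{Y{\left(48,-2 \right)} + Q}{3120 + 2860} = \frac{\left(-2 + 52 \cdot 48\right) - 2705599}{3120 + 2860} = \frac{\left(-2 + 2496\right) - 2705599}{5980} = \left(2494 - 2705599\right) \frac{1}{5980} = \left(-2703105\right) \frac{1}{5980} = - \frac{540621}{1196}$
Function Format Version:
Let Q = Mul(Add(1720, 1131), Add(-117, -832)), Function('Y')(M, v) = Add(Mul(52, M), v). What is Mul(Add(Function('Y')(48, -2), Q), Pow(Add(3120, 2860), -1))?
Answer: Rational(-540621, 1196) ≈ -452.02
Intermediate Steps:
Function('Y')(M, v) = Add(v, Mul(52, M))
Q = -2705599 (Q = Mul(2851, -949) = -2705599)
Mul(Add(Function('Y')(48, -2), Q), Pow(Add(3120, 2860), -1)) = Mul(Add(Add(-2, Mul(52, 48)), -2705599), Pow(Add(3120, 2860), -1)) = Mul(Add(Add(-2, 2496), -2705599), Pow(5980, -1)) = Mul(Add(2494, -2705599), Rational(1, 5980)) = Mul(-2703105, Rational(1, 5980)) = Rational(-540621, 1196)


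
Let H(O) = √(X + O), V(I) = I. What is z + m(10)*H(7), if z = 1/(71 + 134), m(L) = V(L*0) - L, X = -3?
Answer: -4099/205 ≈ -19.995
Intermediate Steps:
m(L) = -L (m(L) = L*0 - L = 0 - L = -L)
z = 1/205 ≈ 0.0048781
H(O) = √(-3 + O)
z + m(10)*H(7) = 1/205 + (-1*10)*√(-3 + 7) = 1/205 - 10*√4 = 1/205 - 10*2 = 1/205 - 20 = -4099/205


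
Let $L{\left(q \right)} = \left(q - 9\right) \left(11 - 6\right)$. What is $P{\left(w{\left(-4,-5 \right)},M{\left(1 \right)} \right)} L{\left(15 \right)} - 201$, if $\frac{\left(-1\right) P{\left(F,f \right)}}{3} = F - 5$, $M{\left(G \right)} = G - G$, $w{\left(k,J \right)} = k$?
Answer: $609$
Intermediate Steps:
$L{\left(q \right)} = -45 + 5 q$ ($L{\left(q \right)} = \left(-9 + q\right) 5 = -45 + 5 q$)
$M{\left(G \right)} = 0$
$P{\left(F,f \right)} = 15 - 3 F$ ($P{\left(F,f \right)} = - 3 \left(F - 5\right) = - 3 \left(-5 + F\right) = 15 - 3 F$)
$P{\left(w{\left(-4,-5 \right)},M{\left(1 \right)} \right)} L{\left(15 \right)} - 201 = \left(15 - -12\right) \left(-45 + 5 \cdot 15\right) - 201 = \left(15 + 12\right) \left(-45 + 75\right) - 201 = 27 \cdot 30 - 201 = 810 - 201 = 609$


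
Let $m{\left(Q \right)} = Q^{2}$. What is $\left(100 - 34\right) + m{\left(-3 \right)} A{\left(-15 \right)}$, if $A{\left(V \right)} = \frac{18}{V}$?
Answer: $\frac{276}{5} \approx 55.2$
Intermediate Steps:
$\left(100 - 34\right) + m{\left(-3 \right)} A{\left(-15 \right)} = \left(100 - 34\right) + \left(-3\right)^{2} \frac{18}{-15} = \left(100 - 34\right) + 9 \cdot 18 \left(- \frac{1}{15}\right) = 66 + 9 \left(- \frac{6}{5}\right) = 66 - \frac{54}{5} = \frac{276}{5}$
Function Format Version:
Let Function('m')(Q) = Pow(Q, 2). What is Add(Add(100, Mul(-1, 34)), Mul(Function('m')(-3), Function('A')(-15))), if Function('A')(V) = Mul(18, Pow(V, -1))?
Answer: Rational(276, 5) ≈ 55.200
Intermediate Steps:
Add(Add(100, Mul(-1, 34)), Mul(Function('m')(-3), Function('A')(-15))) = Add(Add(100, Mul(-1, 34)), Mul(Pow(-3, 2), Mul(18, Pow(-15, -1)))) = Add(Add(100, -34), Mul(9, Mul(18, Rational(-1, 15)))) = Add(66, Mul(9, Rational(-6, 5))) = Add(66, Rational(-54, 5)) = Rational(276, 5)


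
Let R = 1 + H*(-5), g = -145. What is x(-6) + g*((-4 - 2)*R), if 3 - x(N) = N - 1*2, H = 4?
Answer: -16519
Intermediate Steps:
R = -19 (R = 1 + 4*(-5) = 1 - 20 = -19)
x(N) = 5 - N (x(N) = 3 - (N - 1*2) = 3 - (N - 2) = 3 - (-2 + N) = 3 + (2 - N) = 5 - N)
x(-6) + g*((-4 - 2)*R) = (5 - 1*(-6)) - 145*(-4 - 2)*(-19) = (5 + 6) - (-870)*(-19) = 11 - 145*114 = 11 - 16530 = -16519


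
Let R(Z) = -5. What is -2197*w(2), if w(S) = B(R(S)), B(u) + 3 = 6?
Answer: -6591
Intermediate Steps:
B(u) = 3 (B(u) = -3 + 6 = 3)
w(S) = 3
-2197*w(2) = -2197*3 = -6591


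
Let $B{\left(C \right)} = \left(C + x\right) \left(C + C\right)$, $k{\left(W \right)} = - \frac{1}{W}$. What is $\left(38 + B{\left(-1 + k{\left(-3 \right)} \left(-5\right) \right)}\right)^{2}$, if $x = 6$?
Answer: $\frac{33124}{81} \approx 408.94$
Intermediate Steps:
$B{\left(C \right)} = 2 C \left(6 + C\right)$ ($B{\left(C \right)} = \left(C + 6\right) \left(C + C\right) = \left(6 + C\right) 2 C = 2 C \left(6 + C\right)$)
$\left(38 + B{\left(-1 + k{\left(-3 \right)} \left(-5\right) \right)}\right)^{2} = \left(38 + 2 \left(-1 + - \frac{1}{-3} \left(-5\right)\right) \left(6 + \left(-1 + - \frac{1}{-3} \left(-5\right)\right)\right)\right)^{2} = \left(38 + 2 \left(-1 + \left(-1\right) \left(- \frac{1}{3}\right) \left(-5\right)\right) \left(6 + \left(-1 + \left(-1\right) \left(- \frac{1}{3}\right) \left(-5\right)\right)\right)\right)^{2} = \left(38 + 2 \left(-1 + \frac{1}{3} \left(-5\right)\right) \left(6 + \left(-1 + \frac{1}{3} \left(-5\right)\right)\right)\right)^{2} = \left(38 + 2 \left(-1 - \frac{5}{3}\right) \left(6 - \frac{8}{3}\right)\right)^{2} = \left(38 + 2 \left(- \frac{8}{3}\right) \left(6 - \frac{8}{3}\right)\right)^{2} = \left(38 + 2 \left(- \frac{8}{3}\right) \frac{10}{3}\right)^{2} = \left(38 - \frac{160}{9}\right)^{2} = \left(\frac{182}{9}\right)^{2} = \frac{33124}{81}$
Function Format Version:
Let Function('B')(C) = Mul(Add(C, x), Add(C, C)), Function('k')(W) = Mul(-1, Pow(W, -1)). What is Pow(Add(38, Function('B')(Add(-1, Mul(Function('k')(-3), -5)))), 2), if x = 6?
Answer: Rational(33124, 81) ≈ 408.94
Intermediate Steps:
Function('B')(C) = Mul(2, C, Add(6, C)) (Function('B')(C) = Mul(Add(C, 6), Add(C, C)) = Mul(Add(6, C), Mul(2, C)) = Mul(2, C, Add(6, C)))
Pow(Add(38, Function('B')(Add(-1, Mul(Function('k')(-3), -5)))), 2) = Pow(Add(38, Mul(2, Add(-1, Mul(Mul(-1, Pow(-3, -1)), -5)), Add(6, Add(-1, Mul(Mul(-1, Pow(-3, -1)), -5))))), 2) = Pow(Add(38, Mul(2, Add(-1, Mul(Mul(-1, Rational(-1, 3)), -5)), Add(6, Add(-1, Mul(Mul(-1, Rational(-1, 3)), -5))))), 2) = Pow(Add(38, Mul(2, Add(-1, Mul(Rational(1, 3), -5)), Add(6, Add(-1, Mul(Rational(1, 3), -5))))), 2) = Pow(Add(38, Mul(2, Add(-1, Rational(-5, 3)), Add(6, Add(-1, Rational(-5, 3))))), 2) = Pow(Add(38, Mul(2, Rational(-8, 3), Add(6, Rational(-8, 3)))), 2) = Pow(Add(38, Mul(2, Rational(-8, 3), Rational(10, 3))), 2) = Pow(Add(38, Rational(-160, 9)), 2) = Pow(Rational(182, 9), 2) = Rational(33124, 81)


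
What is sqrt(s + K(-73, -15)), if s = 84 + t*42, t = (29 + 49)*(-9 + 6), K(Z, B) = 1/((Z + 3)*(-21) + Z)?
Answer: I*sqrt(19016476699)/1397 ≈ 98.712*I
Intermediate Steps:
K(Z, B) = 1/(-63 - 20*Z) (K(Z, B) = 1/((3 + Z)*(-21) + Z) = 1/((-63 - 21*Z) + Z) = 1/(-63 - 20*Z))
t = -234 (t = 78*(-3) = -234)
s = -9744 (s = 84 - 234*42 = 84 - 9828 = -9744)
sqrt(s + K(-73, -15)) = sqrt(-9744 - 1/(63 + 20*(-73))) = sqrt(-9744 - 1/(63 - 1460)) = sqrt(-9744 - 1/(-1397)) = sqrt(-9744 - 1*(-1/1397)) = sqrt(-9744 + 1/1397) = sqrt(-13612367/1397) = I*sqrt(19016476699)/1397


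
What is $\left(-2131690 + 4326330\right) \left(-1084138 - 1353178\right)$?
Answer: $-5349031186240$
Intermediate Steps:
$\left(-2131690 + 4326330\right) \left(-1084138 - 1353178\right) = 2194640 \left(-2437316\right) = -5349031186240$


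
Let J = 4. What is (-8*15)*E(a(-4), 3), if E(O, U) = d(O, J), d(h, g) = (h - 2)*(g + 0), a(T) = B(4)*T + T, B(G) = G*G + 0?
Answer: 33600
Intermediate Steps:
B(G) = G² (B(G) = G² + 0 = G²)
a(T) = 17*T (a(T) = 4²*T + T = 16*T + T = 17*T)
d(h, g) = g*(-2 + h) (d(h, g) = (-2 + h)*g = g*(-2 + h))
E(O, U) = -8 + 4*O (E(O, U) = 4*(-2 + O) = -8 + 4*O)
(-8*15)*E(a(-4), 3) = (-8*15)*(-8 + 4*(17*(-4))) = -120*(-8 + 4*(-68)) = -120*(-8 - 272) = -120*(-280) = 33600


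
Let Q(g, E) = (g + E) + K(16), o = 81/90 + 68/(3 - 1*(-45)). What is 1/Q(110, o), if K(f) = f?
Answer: 60/7699 ≈ 0.0077932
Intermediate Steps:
o = 139/60 (o = 81*(1/90) + 68/(3 + 45) = 9/10 + 68/48 = 9/10 + 68*(1/48) = 9/10 + 17/12 = 139/60 ≈ 2.3167)
Q(g, E) = 16 + E + g (Q(g, E) = (g + E) + 16 = (E + g) + 16 = 16 + E + g)
1/Q(110, o) = 1/(16 + 139/60 + 110) = 1/(7699/60) = 60/7699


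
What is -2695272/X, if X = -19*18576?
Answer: 112303/14706 ≈ 7.6365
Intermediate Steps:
X = -352944
-2695272/X = -2695272/(-352944) = -2695272*(-1/352944) = 112303/14706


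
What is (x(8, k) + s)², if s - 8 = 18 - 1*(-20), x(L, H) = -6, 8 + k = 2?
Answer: 1600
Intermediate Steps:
k = -6 (k = -8 + 2 = -6)
s = 46 (s = 8 + (18 - 1*(-20)) = 8 + (18 + 20) = 8 + 38 = 46)
(x(8, k) + s)² = (-6 + 46)² = 40² = 1600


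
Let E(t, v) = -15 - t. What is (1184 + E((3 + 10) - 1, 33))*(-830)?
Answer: -960310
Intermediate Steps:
(1184 + E((3 + 10) - 1, 33))*(-830) = (1184 + (-15 - ((3 + 10) - 1)))*(-830) = (1184 + (-15 - (13 - 1)))*(-830) = (1184 + (-15 - 1*12))*(-830) = (1184 + (-15 - 12))*(-830) = (1184 - 27)*(-830) = 1157*(-830) = -960310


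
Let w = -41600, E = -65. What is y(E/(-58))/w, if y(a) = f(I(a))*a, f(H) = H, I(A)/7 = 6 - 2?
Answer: -7/9280 ≈ -0.00075431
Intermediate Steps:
I(A) = 28 (I(A) = 7*(6 - 2) = 7*4 = 28)
y(a) = 28*a
y(E/(-58))/w = (28*(-65/(-58)))/(-41600) = (28*(-65*(-1/58)))*(-1/41600) = (28*(65/58))*(-1/41600) = (910/29)*(-1/41600) = -7/9280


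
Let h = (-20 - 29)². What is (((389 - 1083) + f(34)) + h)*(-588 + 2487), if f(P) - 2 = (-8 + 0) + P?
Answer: 3294765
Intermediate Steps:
h = 2401 (h = (-49)² = 2401)
f(P) = -6 + P (f(P) = 2 + ((-8 + 0) + P) = 2 + (-8 + P) = -6 + P)
(((389 - 1083) + f(34)) + h)*(-588 + 2487) = (((389 - 1083) + (-6 + 34)) + 2401)*(-588 + 2487) = ((-694 + 28) + 2401)*1899 = (-666 + 2401)*1899 = 1735*1899 = 3294765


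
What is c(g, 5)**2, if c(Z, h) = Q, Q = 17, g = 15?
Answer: 289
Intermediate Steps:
c(Z, h) = 17
c(g, 5)**2 = 17**2 = 289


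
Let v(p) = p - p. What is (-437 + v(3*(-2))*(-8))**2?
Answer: 190969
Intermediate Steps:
v(p) = 0
(-437 + v(3*(-2))*(-8))**2 = (-437 + 0*(-8))**2 = (-437 + 0)**2 = (-437)**2 = 190969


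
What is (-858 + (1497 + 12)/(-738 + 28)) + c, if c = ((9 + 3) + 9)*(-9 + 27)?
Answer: -342309/710 ≈ -482.13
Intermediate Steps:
c = 378 (c = (12 + 9)*18 = 21*18 = 378)
(-858 + (1497 + 12)/(-738 + 28)) + c = (-858 + (1497 + 12)/(-738 + 28)) + 378 = (-858 + 1509/(-710)) + 378 = (-858 + 1509*(-1/710)) + 378 = (-858 - 1509/710) + 378 = -610689/710 + 378 = -342309/710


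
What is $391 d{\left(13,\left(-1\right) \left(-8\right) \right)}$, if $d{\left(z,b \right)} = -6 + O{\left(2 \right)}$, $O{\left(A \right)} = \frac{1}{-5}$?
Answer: $- \frac{12121}{5} \approx -2424.2$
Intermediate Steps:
$O{\left(A \right)} = - \frac{1}{5}$
$d{\left(z,b \right)} = - \frac{31}{5}$ ($d{\left(z,b \right)} = -6 - \frac{1}{5} = - \frac{31}{5}$)
$391 d{\left(13,\left(-1\right) \left(-8\right) \right)} = 391 \left(- \frac{31}{5}\right) = - \frac{12121}{5}$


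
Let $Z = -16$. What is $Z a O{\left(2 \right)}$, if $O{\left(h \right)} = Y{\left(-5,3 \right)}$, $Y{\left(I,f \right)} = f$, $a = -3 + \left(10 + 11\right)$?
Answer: $-864$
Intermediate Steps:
$a = 18$ ($a = -3 + 21 = 18$)
$O{\left(h \right)} = 3$
$Z a O{\left(2 \right)} = \left(-16\right) 18 \cdot 3 = \left(-288\right) 3 = -864$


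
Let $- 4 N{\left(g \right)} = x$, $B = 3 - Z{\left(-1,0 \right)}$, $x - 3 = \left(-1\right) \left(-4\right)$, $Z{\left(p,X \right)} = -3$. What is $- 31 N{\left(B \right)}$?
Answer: $\frac{217}{4} \approx 54.25$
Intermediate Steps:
$x = 7$ ($x = 3 - -4 = 3 + 4 = 7$)
$B = 6$ ($B = 3 - -3 = 3 + 3 = 6$)
$N{\left(g \right)} = - \frac{7}{4}$ ($N{\left(g \right)} = \left(- \frac{1}{4}\right) 7 = - \frac{7}{4}$)
$- 31 N{\left(B \right)} = \left(-31\right) \left(- \frac{7}{4}\right) = \frac{217}{4}$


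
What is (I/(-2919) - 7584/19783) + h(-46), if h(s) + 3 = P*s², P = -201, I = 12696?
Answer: -8186996561909/19248859 ≈ -4.2532e+5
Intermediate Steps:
h(s) = -3 - 201*s²
(I/(-2919) - 7584/19783) + h(-46) = (12696/(-2919) - 7584/19783) + (-3 - 201*(-46)²) = (12696*(-1/2919) - 7584*1/19783) + (-3 - 201*2116) = (-4232/973 - 7584/19783) + (-3 - 425316) = -91100888/19248859 - 425319 = -8186996561909/19248859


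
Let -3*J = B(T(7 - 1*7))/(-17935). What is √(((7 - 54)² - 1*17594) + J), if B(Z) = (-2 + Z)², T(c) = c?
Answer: I*√44539236699405/53805 ≈ 124.04*I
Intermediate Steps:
J = 4/53805 (J = -(-2 + (7 - 1*7))²/(3*(-17935)) = -(-2 + (7 - 7))²*(-1)/(3*17935) = -(-2 + 0)²*(-1)/(3*17935) = -(-2)²*(-1)/(3*17935) = -4*(-1)/(3*17935) = -⅓*(-4/17935) = 4/53805 ≈ 7.4342e-5)
√(((7 - 54)² - 1*17594) + J) = √(((7 - 54)² - 1*17594) + 4/53805) = √(((-47)² - 17594) + 4/53805) = √((2209 - 17594) + 4/53805) = √(-15385 + 4/53805) = √(-827789921/53805) = I*√44539236699405/53805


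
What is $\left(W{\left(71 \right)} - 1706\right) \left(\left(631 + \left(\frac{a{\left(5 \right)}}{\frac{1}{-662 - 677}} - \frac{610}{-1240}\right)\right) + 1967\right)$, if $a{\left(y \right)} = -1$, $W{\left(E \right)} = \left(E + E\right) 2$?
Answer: $- \frac{347145039}{62} \approx -5.5991 \cdot 10^{6}$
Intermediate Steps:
$W{\left(E \right)} = 4 E$ ($W{\left(E \right)} = 2 E 2 = 4 E$)
$\left(W{\left(71 \right)} - 1706\right) \left(\left(631 + \left(\frac{a{\left(5 \right)}}{\frac{1}{-662 - 677}} - \frac{610}{-1240}\right)\right) + 1967\right) = \left(4 \cdot 71 - 1706\right) \left(\left(631 - \left(- \frac{61}{124} + \frac{1}{\frac{1}{-662 - 677}}\right)\right) + 1967\right) = \left(284 - 1706\right) \left(\left(631 - \left(- \frac{61}{124} + \frac{1}{\frac{1}{-1339}}\right)\right) + 1967\right) = - 1422 \left(\left(631 + \left(- \frac{1}{- \frac{1}{1339}} + \frac{61}{124}\right)\right) + 1967\right) = - 1422 \left(\left(631 + \left(\left(-1\right) \left(-1339\right) + \frac{61}{124}\right)\right) + 1967\right) = - 1422 \left(\left(631 + \left(1339 + \frac{61}{124}\right)\right) + 1967\right) = - 1422 \left(\left(631 + \frac{166097}{124}\right) + 1967\right) = - 1422 \left(\frac{244341}{124} + 1967\right) = \left(-1422\right) \frac{488249}{124} = - \frac{347145039}{62}$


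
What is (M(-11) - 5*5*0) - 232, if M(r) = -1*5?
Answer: -237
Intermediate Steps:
M(r) = -5
(M(-11) - 5*5*0) - 232 = (-5 - 5*5*0) - 232 = (-5 - 25*0) - 232 = (-5 + 0) - 232 = -5 - 232 = -237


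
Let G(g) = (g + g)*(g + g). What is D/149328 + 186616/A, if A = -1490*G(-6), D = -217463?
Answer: -28752259/12361040 ≈ -2.3260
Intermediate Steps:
G(g) = 4*g² (G(g) = (2*g)*(2*g) = 4*g²)
A = -214560 (A = -5960*(-6)² = -5960*36 = -1490*144 = -214560)
D/149328 + 186616/A = -217463/149328 + 186616/(-214560) = -217463*1/149328 + 186616*(-1/214560) = -217463/149328 - 23327/26820 = -28752259/12361040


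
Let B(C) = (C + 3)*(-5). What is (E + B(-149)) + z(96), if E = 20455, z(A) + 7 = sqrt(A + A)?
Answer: 21178 + 8*sqrt(3) ≈ 21192.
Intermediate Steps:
B(C) = -15 - 5*C (B(C) = (3 + C)*(-5) = -15 - 5*C)
z(A) = -7 + sqrt(2)*sqrt(A) (z(A) = -7 + sqrt(A + A) = -7 + sqrt(2*A) = -7 + sqrt(2)*sqrt(A))
(E + B(-149)) + z(96) = (20455 + (-15 - 5*(-149))) + (-7 + sqrt(2)*sqrt(96)) = (20455 + (-15 + 745)) + (-7 + sqrt(2)*(4*sqrt(6))) = (20455 + 730) + (-7 + 8*sqrt(3)) = 21185 + (-7 + 8*sqrt(3)) = 21178 + 8*sqrt(3)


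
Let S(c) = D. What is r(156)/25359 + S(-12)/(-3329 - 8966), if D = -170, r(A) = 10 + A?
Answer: 1270400/62357781 ≈ 0.020373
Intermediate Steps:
S(c) = -170
r(156)/25359 + S(-12)/(-3329 - 8966) = (10 + 156)/25359 - 170/(-3329 - 8966) = 166*(1/25359) - 170/(-12295) = 166/25359 - 170*(-1/12295) = 166/25359 + 34/2459 = 1270400/62357781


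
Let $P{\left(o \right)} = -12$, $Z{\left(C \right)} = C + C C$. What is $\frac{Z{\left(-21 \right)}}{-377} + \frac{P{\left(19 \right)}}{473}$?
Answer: $- \frac{203184}{178321} \approx -1.1394$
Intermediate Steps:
$Z{\left(C \right)} = C + C^{2}$
$\frac{Z{\left(-21 \right)}}{-377} + \frac{P{\left(19 \right)}}{473} = \frac{\left(-21\right) \left(1 - 21\right)}{-377} - \frac{12}{473} = \left(-21\right) \left(-20\right) \left(- \frac{1}{377}\right) - \frac{12}{473} = 420 \left(- \frac{1}{377}\right) - \frac{12}{473} = - \frac{420}{377} - \frac{12}{473} = - \frac{203184}{178321}$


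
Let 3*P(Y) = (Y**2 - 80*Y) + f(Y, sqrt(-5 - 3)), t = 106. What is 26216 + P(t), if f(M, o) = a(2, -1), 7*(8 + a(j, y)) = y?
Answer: 569771/21 ≈ 27132.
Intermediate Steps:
a(j, y) = -8 + y/7
f(M, o) = -57/7 (f(M, o) = -8 + (1/7)*(-1) = -8 - 1/7 = -57/7)
P(Y) = -19/7 - 80*Y/3 + Y**2/3 (P(Y) = ((Y**2 - 80*Y) - 57/7)/3 = (-57/7 + Y**2 - 80*Y)/3 = -19/7 - 80*Y/3 + Y**2/3)
26216 + P(t) = 26216 + (-19/7 - 80/3*106 + (1/3)*106**2) = 26216 + (-19/7 - 8480/3 + (1/3)*11236) = 26216 + (-19/7 - 8480/3 + 11236/3) = 26216 + 19235/21 = 569771/21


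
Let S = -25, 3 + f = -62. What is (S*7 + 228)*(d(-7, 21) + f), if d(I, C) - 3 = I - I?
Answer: -3286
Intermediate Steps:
f = -65 (f = -3 - 62 = -65)
d(I, C) = 3 (d(I, C) = 3 + (I - I) = 3 + 0 = 3)
(S*7 + 228)*(d(-7, 21) + f) = (-25*7 + 228)*(3 - 65) = (-175 + 228)*(-62) = 53*(-62) = -3286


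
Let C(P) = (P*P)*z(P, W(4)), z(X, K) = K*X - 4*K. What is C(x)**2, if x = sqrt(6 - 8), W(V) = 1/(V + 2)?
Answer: (4 - I*sqrt(2))**2/9 ≈ 1.5556 - 1.2571*I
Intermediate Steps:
W(V) = 1/(2 + V)
z(X, K) = -4*K + K*X
x = I*sqrt(2) (x = sqrt(-2) = I*sqrt(2) ≈ 1.4142*I)
C(P) = P**2*(-2/3 + P/6) (C(P) = (P*P)*((-4 + P)/(2 + 4)) = P**2*((-4 + P)/6) = P**2*(-2/3 + P/6))
C(x)**2 = ((I*sqrt(2))**2*(-4 + I*sqrt(2))/6)**2 = ((1/6)*(-2)*(-4 + I*sqrt(2)))**2 = (4/3 - I*sqrt(2)/3)**2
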